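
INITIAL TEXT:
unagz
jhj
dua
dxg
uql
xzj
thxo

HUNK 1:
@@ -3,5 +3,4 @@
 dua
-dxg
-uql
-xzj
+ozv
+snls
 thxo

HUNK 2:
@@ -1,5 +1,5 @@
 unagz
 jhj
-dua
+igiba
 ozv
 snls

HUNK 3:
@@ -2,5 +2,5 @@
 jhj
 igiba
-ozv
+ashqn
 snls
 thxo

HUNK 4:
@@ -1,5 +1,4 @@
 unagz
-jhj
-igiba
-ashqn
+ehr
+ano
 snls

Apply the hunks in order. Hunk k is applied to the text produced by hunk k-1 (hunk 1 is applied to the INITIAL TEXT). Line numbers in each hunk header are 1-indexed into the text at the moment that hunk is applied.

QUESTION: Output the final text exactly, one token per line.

Answer: unagz
ehr
ano
snls
thxo

Derivation:
Hunk 1: at line 3 remove [dxg,uql,xzj] add [ozv,snls] -> 6 lines: unagz jhj dua ozv snls thxo
Hunk 2: at line 1 remove [dua] add [igiba] -> 6 lines: unagz jhj igiba ozv snls thxo
Hunk 3: at line 2 remove [ozv] add [ashqn] -> 6 lines: unagz jhj igiba ashqn snls thxo
Hunk 4: at line 1 remove [jhj,igiba,ashqn] add [ehr,ano] -> 5 lines: unagz ehr ano snls thxo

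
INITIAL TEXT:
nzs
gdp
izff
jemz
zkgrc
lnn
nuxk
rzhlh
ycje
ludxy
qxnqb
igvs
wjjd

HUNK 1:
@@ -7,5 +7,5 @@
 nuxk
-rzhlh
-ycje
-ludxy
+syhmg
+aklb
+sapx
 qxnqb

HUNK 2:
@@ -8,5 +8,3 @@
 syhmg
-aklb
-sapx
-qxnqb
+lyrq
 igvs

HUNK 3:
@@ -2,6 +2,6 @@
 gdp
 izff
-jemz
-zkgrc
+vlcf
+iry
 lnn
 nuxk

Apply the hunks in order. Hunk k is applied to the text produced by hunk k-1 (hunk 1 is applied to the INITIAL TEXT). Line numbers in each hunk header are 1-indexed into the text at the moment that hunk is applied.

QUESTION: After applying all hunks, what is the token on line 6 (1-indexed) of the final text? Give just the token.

Hunk 1: at line 7 remove [rzhlh,ycje,ludxy] add [syhmg,aklb,sapx] -> 13 lines: nzs gdp izff jemz zkgrc lnn nuxk syhmg aklb sapx qxnqb igvs wjjd
Hunk 2: at line 8 remove [aklb,sapx,qxnqb] add [lyrq] -> 11 lines: nzs gdp izff jemz zkgrc lnn nuxk syhmg lyrq igvs wjjd
Hunk 3: at line 2 remove [jemz,zkgrc] add [vlcf,iry] -> 11 lines: nzs gdp izff vlcf iry lnn nuxk syhmg lyrq igvs wjjd
Final line 6: lnn

Answer: lnn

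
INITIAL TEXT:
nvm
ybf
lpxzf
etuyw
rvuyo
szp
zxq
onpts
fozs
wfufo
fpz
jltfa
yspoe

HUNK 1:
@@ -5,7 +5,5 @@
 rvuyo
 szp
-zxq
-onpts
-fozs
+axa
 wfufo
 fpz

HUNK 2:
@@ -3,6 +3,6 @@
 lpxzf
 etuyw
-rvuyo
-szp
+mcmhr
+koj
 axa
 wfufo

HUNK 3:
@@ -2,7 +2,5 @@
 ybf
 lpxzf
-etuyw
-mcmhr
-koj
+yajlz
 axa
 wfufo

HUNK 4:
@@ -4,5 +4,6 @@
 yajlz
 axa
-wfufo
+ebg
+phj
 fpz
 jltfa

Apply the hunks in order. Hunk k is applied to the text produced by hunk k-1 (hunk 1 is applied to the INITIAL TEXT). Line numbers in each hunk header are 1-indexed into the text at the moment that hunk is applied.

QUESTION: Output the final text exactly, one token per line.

Hunk 1: at line 5 remove [zxq,onpts,fozs] add [axa] -> 11 lines: nvm ybf lpxzf etuyw rvuyo szp axa wfufo fpz jltfa yspoe
Hunk 2: at line 3 remove [rvuyo,szp] add [mcmhr,koj] -> 11 lines: nvm ybf lpxzf etuyw mcmhr koj axa wfufo fpz jltfa yspoe
Hunk 3: at line 2 remove [etuyw,mcmhr,koj] add [yajlz] -> 9 lines: nvm ybf lpxzf yajlz axa wfufo fpz jltfa yspoe
Hunk 4: at line 4 remove [wfufo] add [ebg,phj] -> 10 lines: nvm ybf lpxzf yajlz axa ebg phj fpz jltfa yspoe

Answer: nvm
ybf
lpxzf
yajlz
axa
ebg
phj
fpz
jltfa
yspoe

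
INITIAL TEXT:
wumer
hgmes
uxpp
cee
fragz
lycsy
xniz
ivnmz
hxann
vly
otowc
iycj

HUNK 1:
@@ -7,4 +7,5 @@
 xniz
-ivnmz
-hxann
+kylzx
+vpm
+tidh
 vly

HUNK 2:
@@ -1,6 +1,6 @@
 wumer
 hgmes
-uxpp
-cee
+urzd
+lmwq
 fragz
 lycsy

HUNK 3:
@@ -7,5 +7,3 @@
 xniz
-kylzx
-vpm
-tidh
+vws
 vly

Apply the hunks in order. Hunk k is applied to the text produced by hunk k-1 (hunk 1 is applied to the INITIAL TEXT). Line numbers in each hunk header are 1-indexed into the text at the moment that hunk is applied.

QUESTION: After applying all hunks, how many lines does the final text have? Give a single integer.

Hunk 1: at line 7 remove [ivnmz,hxann] add [kylzx,vpm,tidh] -> 13 lines: wumer hgmes uxpp cee fragz lycsy xniz kylzx vpm tidh vly otowc iycj
Hunk 2: at line 1 remove [uxpp,cee] add [urzd,lmwq] -> 13 lines: wumer hgmes urzd lmwq fragz lycsy xniz kylzx vpm tidh vly otowc iycj
Hunk 3: at line 7 remove [kylzx,vpm,tidh] add [vws] -> 11 lines: wumer hgmes urzd lmwq fragz lycsy xniz vws vly otowc iycj
Final line count: 11

Answer: 11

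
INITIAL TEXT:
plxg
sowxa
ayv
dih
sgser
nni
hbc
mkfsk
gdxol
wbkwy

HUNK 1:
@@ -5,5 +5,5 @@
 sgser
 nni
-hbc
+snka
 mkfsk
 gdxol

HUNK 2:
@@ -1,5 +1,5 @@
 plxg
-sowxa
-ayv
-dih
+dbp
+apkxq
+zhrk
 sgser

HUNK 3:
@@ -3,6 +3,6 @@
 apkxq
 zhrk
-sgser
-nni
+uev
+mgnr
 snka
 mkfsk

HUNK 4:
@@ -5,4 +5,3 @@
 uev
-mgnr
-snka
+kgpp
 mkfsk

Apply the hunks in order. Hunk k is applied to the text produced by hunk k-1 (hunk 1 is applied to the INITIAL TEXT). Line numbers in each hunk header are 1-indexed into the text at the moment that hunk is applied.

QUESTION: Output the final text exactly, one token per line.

Hunk 1: at line 5 remove [hbc] add [snka] -> 10 lines: plxg sowxa ayv dih sgser nni snka mkfsk gdxol wbkwy
Hunk 2: at line 1 remove [sowxa,ayv,dih] add [dbp,apkxq,zhrk] -> 10 lines: plxg dbp apkxq zhrk sgser nni snka mkfsk gdxol wbkwy
Hunk 3: at line 3 remove [sgser,nni] add [uev,mgnr] -> 10 lines: plxg dbp apkxq zhrk uev mgnr snka mkfsk gdxol wbkwy
Hunk 4: at line 5 remove [mgnr,snka] add [kgpp] -> 9 lines: plxg dbp apkxq zhrk uev kgpp mkfsk gdxol wbkwy

Answer: plxg
dbp
apkxq
zhrk
uev
kgpp
mkfsk
gdxol
wbkwy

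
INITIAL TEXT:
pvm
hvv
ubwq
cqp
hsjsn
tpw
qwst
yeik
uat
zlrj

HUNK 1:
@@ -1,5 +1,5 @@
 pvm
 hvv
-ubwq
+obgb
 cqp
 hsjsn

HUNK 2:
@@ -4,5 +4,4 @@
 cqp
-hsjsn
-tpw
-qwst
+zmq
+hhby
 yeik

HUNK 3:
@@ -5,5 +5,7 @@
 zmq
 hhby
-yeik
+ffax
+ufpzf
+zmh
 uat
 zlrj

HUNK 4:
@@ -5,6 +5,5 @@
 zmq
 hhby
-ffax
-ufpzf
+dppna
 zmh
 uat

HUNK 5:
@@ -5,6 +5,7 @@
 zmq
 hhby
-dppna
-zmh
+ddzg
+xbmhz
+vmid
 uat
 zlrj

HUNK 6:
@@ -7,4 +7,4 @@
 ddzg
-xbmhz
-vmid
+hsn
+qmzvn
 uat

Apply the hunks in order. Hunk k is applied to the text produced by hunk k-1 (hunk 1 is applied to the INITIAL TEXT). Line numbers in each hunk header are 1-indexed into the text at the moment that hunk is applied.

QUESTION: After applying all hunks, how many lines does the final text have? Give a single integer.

Hunk 1: at line 1 remove [ubwq] add [obgb] -> 10 lines: pvm hvv obgb cqp hsjsn tpw qwst yeik uat zlrj
Hunk 2: at line 4 remove [hsjsn,tpw,qwst] add [zmq,hhby] -> 9 lines: pvm hvv obgb cqp zmq hhby yeik uat zlrj
Hunk 3: at line 5 remove [yeik] add [ffax,ufpzf,zmh] -> 11 lines: pvm hvv obgb cqp zmq hhby ffax ufpzf zmh uat zlrj
Hunk 4: at line 5 remove [ffax,ufpzf] add [dppna] -> 10 lines: pvm hvv obgb cqp zmq hhby dppna zmh uat zlrj
Hunk 5: at line 5 remove [dppna,zmh] add [ddzg,xbmhz,vmid] -> 11 lines: pvm hvv obgb cqp zmq hhby ddzg xbmhz vmid uat zlrj
Hunk 6: at line 7 remove [xbmhz,vmid] add [hsn,qmzvn] -> 11 lines: pvm hvv obgb cqp zmq hhby ddzg hsn qmzvn uat zlrj
Final line count: 11

Answer: 11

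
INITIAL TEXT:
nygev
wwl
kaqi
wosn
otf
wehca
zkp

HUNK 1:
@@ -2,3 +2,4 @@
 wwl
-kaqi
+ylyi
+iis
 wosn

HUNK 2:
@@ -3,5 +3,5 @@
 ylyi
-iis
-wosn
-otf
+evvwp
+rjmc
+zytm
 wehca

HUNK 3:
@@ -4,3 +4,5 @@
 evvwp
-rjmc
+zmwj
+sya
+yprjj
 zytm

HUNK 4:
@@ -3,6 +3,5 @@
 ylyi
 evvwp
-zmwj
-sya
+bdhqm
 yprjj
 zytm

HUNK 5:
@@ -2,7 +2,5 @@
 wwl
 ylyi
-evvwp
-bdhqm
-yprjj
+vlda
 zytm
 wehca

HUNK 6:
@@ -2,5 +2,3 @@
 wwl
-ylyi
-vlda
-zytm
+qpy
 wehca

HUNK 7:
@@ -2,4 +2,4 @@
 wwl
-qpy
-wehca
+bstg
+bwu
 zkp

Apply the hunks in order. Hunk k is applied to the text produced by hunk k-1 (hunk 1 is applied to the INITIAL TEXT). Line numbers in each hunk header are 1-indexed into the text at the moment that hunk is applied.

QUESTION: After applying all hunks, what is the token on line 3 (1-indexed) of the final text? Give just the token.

Answer: bstg

Derivation:
Hunk 1: at line 2 remove [kaqi] add [ylyi,iis] -> 8 lines: nygev wwl ylyi iis wosn otf wehca zkp
Hunk 2: at line 3 remove [iis,wosn,otf] add [evvwp,rjmc,zytm] -> 8 lines: nygev wwl ylyi evvwp rjmc zytm wehca zkp
Hunk 3: at line 4 remove [rjmc] add [zmwj,sya,yprjj] -> 10 lines: nygev wwl ylyi evvwp zmwj sya yprjj zytm wehca zkp
Hunk 4: at line 3 remove [zmwj,sya] add [bdhqm] -> 9 lines: nygev wwl ylyi evvwp bdhqm yprjj zytm wehca zkp
Hunk 5: at line 2 remove [evvwp,bdhqm,yprjj] add [vlda] -> 7 lines: nygev wwl ylyi vlda zytm wehca zkp
Hunk 6: at line 2 remove [ylyi,vlda,zytm] add [qpy] -> 5 lines: nygev wwl qpy wehca zkp
Hunk 7: at line 2 remove [qpy,wehca] add [bstg,bwu] -> 5 lines: nygev wwl bstg bwu zkp
Final line 3: bstg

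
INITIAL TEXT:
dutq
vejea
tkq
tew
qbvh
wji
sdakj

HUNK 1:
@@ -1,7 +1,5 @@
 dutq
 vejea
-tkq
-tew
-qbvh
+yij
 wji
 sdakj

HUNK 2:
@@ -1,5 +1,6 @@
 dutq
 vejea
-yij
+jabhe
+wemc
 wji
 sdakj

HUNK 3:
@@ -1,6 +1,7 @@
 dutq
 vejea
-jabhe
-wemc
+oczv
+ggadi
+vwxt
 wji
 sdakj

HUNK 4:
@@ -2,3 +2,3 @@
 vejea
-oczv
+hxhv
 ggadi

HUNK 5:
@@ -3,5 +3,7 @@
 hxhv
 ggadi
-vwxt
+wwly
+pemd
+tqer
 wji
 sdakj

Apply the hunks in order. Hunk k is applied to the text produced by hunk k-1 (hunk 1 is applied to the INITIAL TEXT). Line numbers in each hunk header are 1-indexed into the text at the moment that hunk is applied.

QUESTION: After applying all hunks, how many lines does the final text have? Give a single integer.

Answer: 9

Derivation:
Hunk 1: at line 1 remove [tkq,tew,qbvh] add [yij] -> 5 lines: dutq vejea yij wji sdakj
Hunk 2: at line 1 remove [yij] add [jabhe,wemc] -> 6 lines: dutq vejea jabhe wemc wji sdakj
Hunk 3: at line 1 remove [jabhe,wemc] add [oczv,ggadi,vwxt] -> 7 lines: dutq vejea oczv ggadi vwxt wji sdakj
Hunk 4: at line 2 remove [oczv] add [hxhv] -> 7 lines: dutq vejea hxhv ggadi vwxt wji sdakj
Hunk 5: at line 3 remove [vwxt] add [wwly,pemd,tqer] -> 9 lines: dutq vejea hxhv ggadi wwly pemd tqer wji sdakj
Final line count: 9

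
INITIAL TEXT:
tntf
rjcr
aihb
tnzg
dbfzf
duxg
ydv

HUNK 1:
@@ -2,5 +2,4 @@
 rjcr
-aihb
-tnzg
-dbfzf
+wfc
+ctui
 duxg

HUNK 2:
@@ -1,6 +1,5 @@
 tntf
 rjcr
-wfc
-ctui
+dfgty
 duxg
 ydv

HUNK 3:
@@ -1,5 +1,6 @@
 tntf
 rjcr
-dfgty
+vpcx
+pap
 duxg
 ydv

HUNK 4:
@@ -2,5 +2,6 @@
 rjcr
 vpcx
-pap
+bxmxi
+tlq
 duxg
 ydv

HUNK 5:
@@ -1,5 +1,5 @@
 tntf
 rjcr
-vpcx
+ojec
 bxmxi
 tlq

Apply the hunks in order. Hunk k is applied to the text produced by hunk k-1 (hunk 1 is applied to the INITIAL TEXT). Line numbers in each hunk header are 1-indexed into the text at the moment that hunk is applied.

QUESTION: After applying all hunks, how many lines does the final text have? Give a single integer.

Answer: 7

Derivation:
Hunk 1: at line 2 remove [aihb,tnzg,dbfzf] add [wfc,ctui] -> 6 lines: tntf rjcr wfc ctui duxg ydv
Hunk 2: at line 1 remove [wfc,ctui] add [dfgty] -> 5 lines: tntf rjcr dfgty duxg ydv
Hunk 3: at line 1 remove [dfgty] add [vpcx,pap] -> 6 lines: tntf rjcr vpcx pap duxg ydv
Hunk 4: at line 2 remove [pap] add [bxmxi,tlq] -> 7 lines: tntf rjcr vpcx bxmxi tlq duxg ydv
Hunk 5: at line 1 remove [vpcx] add [ojec] -> 7 lines: tntf rjcr ojec bxmxi tlq duxg ydv
Final line count: 7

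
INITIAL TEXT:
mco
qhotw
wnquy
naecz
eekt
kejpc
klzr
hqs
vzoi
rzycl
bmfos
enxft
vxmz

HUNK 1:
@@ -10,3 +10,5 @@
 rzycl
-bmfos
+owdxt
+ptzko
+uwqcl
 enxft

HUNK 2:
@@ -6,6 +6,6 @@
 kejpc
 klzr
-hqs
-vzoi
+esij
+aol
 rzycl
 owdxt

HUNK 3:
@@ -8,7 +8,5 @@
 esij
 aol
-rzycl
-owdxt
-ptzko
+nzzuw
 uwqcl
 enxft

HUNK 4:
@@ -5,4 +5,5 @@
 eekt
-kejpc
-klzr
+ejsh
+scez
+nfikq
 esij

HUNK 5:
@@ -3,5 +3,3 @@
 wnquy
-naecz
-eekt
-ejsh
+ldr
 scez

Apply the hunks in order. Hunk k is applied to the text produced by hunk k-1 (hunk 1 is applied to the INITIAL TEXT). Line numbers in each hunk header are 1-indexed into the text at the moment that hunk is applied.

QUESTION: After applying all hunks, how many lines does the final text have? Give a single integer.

Hunk 1: at line 10 remove [bmfos] add [owdxt,ptzko,uwqcl] -> 15 lines: mco qhotw wnquy naecz eekt kejpc klzr hqs vzoi rzycl owdxt ptzko uwqcl enxft vxmz
Hunk 2: at line 6 remove [hqs,vzoi] add [esij,aol] -> 15 lines: mco qhotw wnquy naecz eekt kejpc klzr esij aol rzycl owdxt ptzko uwqcl enxft vxmz
Hunk 3: at line 8 remove [rzycl,owdxt,ptzko] add [nzzuw] -> 13 lines: mco qhotw wnquy naecz eekt kejpc klzr esij aol nzzuw uwqcl enxft vxmz
Hunk 4: at line 5 remove [kejpc,klzr] add [ejsh,scez,nfikq] -> 14 lines: mco qhotw wnquy naecz eekt ejsh scez nfikq esij aol nzzuw uwqcl enxft vxmz
Hunk 5: at line 3 remove [naecz,eekt,ejsh] add [ldr] -> 12 lines: mco qhotw wnquy ldr scez nfikq esij aol nzzuw uwqcl enxft vxmz
Final line count: 12

Answer: 12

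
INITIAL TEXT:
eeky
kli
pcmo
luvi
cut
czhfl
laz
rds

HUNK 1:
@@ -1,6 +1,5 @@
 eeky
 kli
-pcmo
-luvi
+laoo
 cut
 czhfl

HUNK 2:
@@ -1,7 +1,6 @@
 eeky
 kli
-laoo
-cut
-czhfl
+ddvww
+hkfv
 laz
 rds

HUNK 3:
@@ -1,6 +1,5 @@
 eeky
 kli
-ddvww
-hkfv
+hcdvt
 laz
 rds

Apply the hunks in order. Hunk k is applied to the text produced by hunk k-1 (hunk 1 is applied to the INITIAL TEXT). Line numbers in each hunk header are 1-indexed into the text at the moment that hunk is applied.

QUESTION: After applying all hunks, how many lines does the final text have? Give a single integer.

Hunk 1: at line 1 remove [pcmo,luvi] add [laoo] -> 7 lines: eeky kli laoo cut czhfl laz rds
Hunk 2: at line 1 remove [laoo,cut,czhfl] add [ddvww,hkfv] -> 6 lines: eeky kli ddvww hkfv laz rds
Hunk 3: at line 1 remove [ddvww,hkfv] add [hcdvt] -> 5 lines: eeky kli hcdvt laz rds
Final line count: 5

Answer: 5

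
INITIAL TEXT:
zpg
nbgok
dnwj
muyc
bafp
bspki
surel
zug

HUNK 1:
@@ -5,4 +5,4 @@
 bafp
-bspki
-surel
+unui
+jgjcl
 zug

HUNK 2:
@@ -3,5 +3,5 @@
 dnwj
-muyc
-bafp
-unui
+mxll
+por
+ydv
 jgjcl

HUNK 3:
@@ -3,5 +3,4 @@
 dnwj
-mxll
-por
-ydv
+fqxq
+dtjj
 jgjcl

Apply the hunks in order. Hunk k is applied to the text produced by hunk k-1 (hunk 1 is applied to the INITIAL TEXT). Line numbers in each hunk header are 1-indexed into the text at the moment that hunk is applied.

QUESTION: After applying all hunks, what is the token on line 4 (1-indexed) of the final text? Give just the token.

Hunk 1: at line 5 remove [bspki,surel] add [unui,jgjcl] -> 8 lines: zpg nbgok dnwj muyc bafp unui jgjcl zug
Hunk 2: at line 3 remove [muyc,bafp,unui] add [mxll,por,ydv] -> 8 lines: zpg nbgok dnwj mxll por ydv jgjcl zug
Hunk 3: at line 3 remove [mxll,por,ydv] add [fqxq,dtjj] -> 7 lines: zpg nbgok dnwj fqxq dtjj jgjcl zug
Final line 4: fqxq

Answer: fqxq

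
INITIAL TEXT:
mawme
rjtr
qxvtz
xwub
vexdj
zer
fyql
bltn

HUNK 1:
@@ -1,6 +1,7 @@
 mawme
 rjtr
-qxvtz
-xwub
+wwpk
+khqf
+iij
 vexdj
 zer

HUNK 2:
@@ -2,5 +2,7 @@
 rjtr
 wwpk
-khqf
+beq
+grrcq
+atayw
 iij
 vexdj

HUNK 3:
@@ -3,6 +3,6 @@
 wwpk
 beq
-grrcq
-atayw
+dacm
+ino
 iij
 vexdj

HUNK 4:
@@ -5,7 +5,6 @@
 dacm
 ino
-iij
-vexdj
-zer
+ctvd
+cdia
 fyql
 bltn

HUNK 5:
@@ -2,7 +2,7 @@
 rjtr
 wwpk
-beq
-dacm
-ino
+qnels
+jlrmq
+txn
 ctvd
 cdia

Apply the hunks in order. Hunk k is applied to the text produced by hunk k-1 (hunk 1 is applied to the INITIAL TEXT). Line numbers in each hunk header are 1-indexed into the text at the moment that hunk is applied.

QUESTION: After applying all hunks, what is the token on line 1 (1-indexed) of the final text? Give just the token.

Hunk 1: at line 1 remove [qxvtz,xwub] add [wwpk,khqf,iij] -> 9 lines: mawme rjtr wwpk khqf iij vexdj zer fyql bltn
Hunk 2: at line 2 remove [khqf] add [beq,grrcq,atayw] -> 11 lines: mawme rjtr wwpk beq grrcq atayw iij vexdj zer fyql bltn
Hunk 3: at line 3 remove [grrcq,atayw] add [dacm,ino] -> 11 lines: mawme rjtr wwpk beq dacm ino iij vexdj zer fyql bltn
Hunk 4: at line 5 remove [iij,vexdj,zer] add [ctvd,cdia] -> 10 lines: mawme rjtr wwpk beq dacm ino ctvd cdia fyql bltn
Hunk 5: at line 2 remove [beq,dacm,ino] add [qnels,jlrmq,txn] -> 10 lines: mawme rjtr wwpk qnels jlrmq txn ctvd cdia fyql bltn
Final line 1: mawme

Answer: mawme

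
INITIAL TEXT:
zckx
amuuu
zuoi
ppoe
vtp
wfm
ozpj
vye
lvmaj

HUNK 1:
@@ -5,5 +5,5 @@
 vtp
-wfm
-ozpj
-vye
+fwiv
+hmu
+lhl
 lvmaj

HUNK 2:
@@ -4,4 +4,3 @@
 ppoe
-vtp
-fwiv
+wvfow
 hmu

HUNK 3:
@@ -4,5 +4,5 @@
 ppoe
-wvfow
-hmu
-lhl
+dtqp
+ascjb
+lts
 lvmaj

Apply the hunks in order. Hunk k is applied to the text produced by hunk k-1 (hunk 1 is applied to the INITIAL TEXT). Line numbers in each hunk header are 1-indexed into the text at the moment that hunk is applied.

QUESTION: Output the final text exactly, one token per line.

Hunk 1: at line 5 remove [wfm,ozpj,vye] add [fwiv,hmu,lhl] -> 9 lines: zckx amuuu zuoi ppoe vtp fwiv hmu lhl lvmaj
Hunk 2: at line 4 remove [vtp,fwiv] add [wvfow] -> 8 lines: zckx amuuu zuoi ppoe wvfow hmu lhl lvmaj
Hunk 3: at line 4 remove [wvfow,hmu,lhl] add [dtqp,ascjb,lts] -> 8 lines: zckx amuuu zuoi ppoe dtqp ascjb lts lvmaj

Answer: zckx
amuuu
zuoi
ppoe
dtqp
ascjb
lts
lvmaj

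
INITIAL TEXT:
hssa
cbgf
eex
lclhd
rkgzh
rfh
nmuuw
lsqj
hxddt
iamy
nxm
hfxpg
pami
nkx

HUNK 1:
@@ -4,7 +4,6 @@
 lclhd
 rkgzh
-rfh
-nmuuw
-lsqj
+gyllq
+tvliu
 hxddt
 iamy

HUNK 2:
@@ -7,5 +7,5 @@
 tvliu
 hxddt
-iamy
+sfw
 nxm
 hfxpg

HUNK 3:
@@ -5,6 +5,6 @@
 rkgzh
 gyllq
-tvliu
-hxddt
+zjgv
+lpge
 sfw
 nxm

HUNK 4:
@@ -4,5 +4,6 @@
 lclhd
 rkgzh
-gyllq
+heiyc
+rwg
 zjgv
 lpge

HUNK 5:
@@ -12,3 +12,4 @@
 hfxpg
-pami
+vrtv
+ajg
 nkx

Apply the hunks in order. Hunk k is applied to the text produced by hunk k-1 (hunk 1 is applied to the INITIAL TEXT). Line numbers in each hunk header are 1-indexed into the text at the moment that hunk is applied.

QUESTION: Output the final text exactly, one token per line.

Hunk 1: at line 4 remove [rfh,nmuuw,lsqj] add [gyllq,tvliu] -> 13 lines: hssa cbgf eex lclhd rkgzh gyllq tvliu hxddt iamy nxm hfxpg pami nkx
Hunk 2: at line 7 remove [iamy] add [sfw] -> 13 lines: hssa cbgf eex lclhd rkgzh gyllq tvliu hxddt sfw nxm hfxpg pami nkx
Hunk 3: at line 5 remove [tvliu,hxddt] add [zjgv,lpge] -> 13 lines: hssa cbgf eex lclhd rkgzh gyllq zjgv lpge sfw nxm hfxpg pami nkx
Hunk 4: at line 4 remove [gyllq] add [heiyc,rwg] -> 14 lines: hssa cbgf eex lclhd rkgzh heiyc rwg zjgv lpge sfw nxm hfxpg pami nkx
Hunk 5: at line 12 remove [pami] add [vrtv,ajg] -> 15 lines: hssa cbgf eex lclhd rkgzh heiyc rwg zjgv lpge sfw nxm hfxpg vrtv ajg nkx

Answer: hssa
cbgf
eex
lclhd
rkgzh
heiyc
rwg
zjgv
lpge
sfw
nxm
hfxpg
vrtv
ajg
nkx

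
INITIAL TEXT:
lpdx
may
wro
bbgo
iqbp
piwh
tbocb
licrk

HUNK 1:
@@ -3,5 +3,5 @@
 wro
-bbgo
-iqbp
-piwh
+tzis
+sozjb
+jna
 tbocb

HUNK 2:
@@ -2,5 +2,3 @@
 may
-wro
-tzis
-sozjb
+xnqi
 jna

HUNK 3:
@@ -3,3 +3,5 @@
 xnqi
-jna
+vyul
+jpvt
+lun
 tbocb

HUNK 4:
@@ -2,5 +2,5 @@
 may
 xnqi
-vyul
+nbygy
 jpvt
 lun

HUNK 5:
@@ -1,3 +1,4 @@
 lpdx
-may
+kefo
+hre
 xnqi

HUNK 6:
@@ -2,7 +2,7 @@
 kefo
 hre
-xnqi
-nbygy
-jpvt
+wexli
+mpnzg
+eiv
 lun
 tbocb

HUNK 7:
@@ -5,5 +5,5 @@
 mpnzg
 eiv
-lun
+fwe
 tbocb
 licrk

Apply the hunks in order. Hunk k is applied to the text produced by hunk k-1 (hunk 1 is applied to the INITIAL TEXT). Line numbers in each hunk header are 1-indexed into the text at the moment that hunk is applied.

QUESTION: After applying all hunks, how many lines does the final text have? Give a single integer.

Answer: 9

Derivation:
Hunk 1: at line 3 remove [bbgo,iqbp,piwh] add [tzis,sozjb,jna] -> 8 lines: lpdx may wro tzis sozjb jna tbocb licrk
Hunk 2: at line 2 remove [wro,tzis,sozjb] add [xnqi] -> 6 lines: lpdx may xnqi jna tbocb licrk
Hunk 3: at line 3 remove [jna] add [vyul,jpvt,lun] -> 8 lines: lpdx may xnqi vyul jpvt lun tbocb licrk
Hunk 4: at line 2 remove [vyul] add [nbygy] -> 8 lines: lpdx may xnqi nbygy jpvt lun tbocb licrk
Hunk 5: at line 1 remove [may] add [kefo,hre] -> 9 lines: lpdx kefo hre xnqi nbygy jpvt lun tbocb licrk
Hunk 6: at line 2 remove [xnqi,nbygy,jpvt] add [wexli,mpnzg,eiv] -> 9 lines: lpdx kefo hre wexli mpnzg eiv lun tbocb licrk
Hunk 7: at line 5 remove [lun] add [fwe] -> 9 lines: lpdx kefo hre wexli mpnzg eiv fwe tbocb licrk
Final line count: 9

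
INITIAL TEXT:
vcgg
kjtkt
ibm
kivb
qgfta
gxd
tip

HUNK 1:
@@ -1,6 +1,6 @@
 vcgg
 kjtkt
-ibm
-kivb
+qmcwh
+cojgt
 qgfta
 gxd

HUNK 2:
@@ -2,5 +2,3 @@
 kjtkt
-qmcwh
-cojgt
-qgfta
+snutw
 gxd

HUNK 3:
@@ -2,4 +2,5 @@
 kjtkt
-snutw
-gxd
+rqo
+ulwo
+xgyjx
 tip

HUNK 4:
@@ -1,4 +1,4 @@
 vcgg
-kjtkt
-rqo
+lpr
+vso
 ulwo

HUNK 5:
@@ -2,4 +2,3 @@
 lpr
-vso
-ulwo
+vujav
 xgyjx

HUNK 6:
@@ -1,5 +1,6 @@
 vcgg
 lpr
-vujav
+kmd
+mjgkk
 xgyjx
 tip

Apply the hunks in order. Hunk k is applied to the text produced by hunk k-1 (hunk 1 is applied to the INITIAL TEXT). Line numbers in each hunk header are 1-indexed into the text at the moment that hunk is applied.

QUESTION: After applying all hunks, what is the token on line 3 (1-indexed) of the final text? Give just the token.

Answer: kmd

Derivation:
Hunk 1: at line 1 remove [ibm,kivb] add [qmcwh,cojgt] -> 7 lines: vcgg kjtkt qmcwh cojgt qgfta gxd tip
Hunk 2: at line 2 remove [qmcwh,cojgt,qgfta] add [snutw] -> 5 lines: vcgg kjtkt snutw gxd tip
Hunk 3: at line 2 remove [snutw,gxd] add [rqo,ulwo,xgyjx] -> 6 lines: vcgg kjtkt rqo ulwo xgyjx tip
Hunk 4: at line 1 remove [kjtkt,rqo] add [lpr,vso] -> 6 lines: vcgg lpr vso ulwo xgyjx tip
Hunk 5: at line 2 remove [vso,ulwo] add [vujav] -> 5 lines: vcgg lpr vujav xgyjx tip
Hunk 6: at line 1 remove [vujav] add [kmd,mjgkk] -> 6 lines: vcgg lpr kmd mjgkk xgyjx tip
Final line 3: kmd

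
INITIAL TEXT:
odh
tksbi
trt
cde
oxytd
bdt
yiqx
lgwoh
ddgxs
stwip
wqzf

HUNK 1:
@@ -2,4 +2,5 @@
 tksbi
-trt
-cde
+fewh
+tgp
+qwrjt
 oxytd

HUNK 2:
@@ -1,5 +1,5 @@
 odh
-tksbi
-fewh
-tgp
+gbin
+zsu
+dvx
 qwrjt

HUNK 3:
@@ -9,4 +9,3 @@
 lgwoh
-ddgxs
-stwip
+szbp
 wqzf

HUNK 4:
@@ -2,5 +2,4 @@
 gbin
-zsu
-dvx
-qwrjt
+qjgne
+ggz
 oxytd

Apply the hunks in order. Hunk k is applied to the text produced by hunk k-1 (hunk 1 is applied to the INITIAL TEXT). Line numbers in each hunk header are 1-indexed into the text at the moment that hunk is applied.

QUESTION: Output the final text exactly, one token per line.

Answer: odh
gbin
qjgne
ggz
oxytd
bdt
yiqx
lgwoh
szbp
wqzf

Derivation:
Hunk 1: at line 2 remove [trt,cde] add [fewh,tgp,qwrjt] -> 12 lines: odh tksbi fewh tgp qwrjt oxytd bdt yiqx lgwoh ddgxs stwip wqzf
Hunk 2: at line 1 remove [tksbi,fewh,tgp] add [gbin,zsu,dvx] -> 12 lines: odh gbin zsu dvx qwrjt oxytd bdt yiqx lgwoh ddgxs stwip wqzf
Hunk 3: at line 9 remove [ddgxs,stwip] add [szbp] -> 11 lines: odh gbin zsu dvx qwrjt oxytd bdt yiqx lgwoh szbp wqzf
Hunk 4: at line 2 remove [zsu,dvx,qwrjt] add [qjgne,ggz] -> 10 lines: odh gbin qjgne ggz oxytd bdt yiqx lgwoh szbp wqzf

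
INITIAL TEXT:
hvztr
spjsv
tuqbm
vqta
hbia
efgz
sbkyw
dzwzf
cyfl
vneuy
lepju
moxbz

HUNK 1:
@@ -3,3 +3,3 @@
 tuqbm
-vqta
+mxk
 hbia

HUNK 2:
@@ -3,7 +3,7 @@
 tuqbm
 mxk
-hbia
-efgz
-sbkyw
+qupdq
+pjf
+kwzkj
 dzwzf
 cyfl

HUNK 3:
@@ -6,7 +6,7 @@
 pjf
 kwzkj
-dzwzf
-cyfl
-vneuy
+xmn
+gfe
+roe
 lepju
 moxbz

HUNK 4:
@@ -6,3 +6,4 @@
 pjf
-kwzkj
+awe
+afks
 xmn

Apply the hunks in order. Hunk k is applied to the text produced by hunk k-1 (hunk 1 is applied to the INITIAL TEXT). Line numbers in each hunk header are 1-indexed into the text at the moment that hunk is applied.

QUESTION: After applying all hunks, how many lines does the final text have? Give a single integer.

Hunk 1: at line 3 remove [vqta] add [mxk] -> 12 lines: hvztr spjsv tuqbm mxk hbia efgz sbkyw dzwzf cyfl vneuy lepju moxbz
Hunk 2: at line 3 remove [hbia,efgz,sbkyw] add [qupdq,pjf,kwzkj] -> 12 lines: hvztr spjsv tuqbm mxk qupdq pjf kwzkj dzwzf cyfl vneuy lepju moxbz
Hunk 3: at line 6 remove [dzwzf,cyfl,vneuy] add [xmn,gfe,roe] -> 12 lines: hvztr spjsv tuqbm mxk qupdq pjf kwzkj xmn gfe roe lepju moxbz
Hunk 4: at line 6 remove [kwzkj] add [awe,afks] -> 13 lines: hvztr spjsv tuqbm mxk qupdq pjf awe afks xmn gfe roe lepju moxbz
Final line count: 13

Answer: 13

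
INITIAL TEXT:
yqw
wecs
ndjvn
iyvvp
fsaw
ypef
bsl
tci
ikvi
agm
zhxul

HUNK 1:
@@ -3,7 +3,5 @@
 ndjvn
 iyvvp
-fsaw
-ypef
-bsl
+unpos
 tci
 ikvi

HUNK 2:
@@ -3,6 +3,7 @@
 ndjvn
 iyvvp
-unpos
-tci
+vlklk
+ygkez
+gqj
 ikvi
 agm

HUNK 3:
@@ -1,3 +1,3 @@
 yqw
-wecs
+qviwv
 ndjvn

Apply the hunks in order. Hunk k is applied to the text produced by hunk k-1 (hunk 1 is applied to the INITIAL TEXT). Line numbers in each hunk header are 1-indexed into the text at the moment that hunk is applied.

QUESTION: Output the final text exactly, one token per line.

Answer: yqw
qviwv
ndjvn
iyvvp
vlklk
ygkez
gqj
ikvi
agm
zhxul

Derivation:
Hunk 1: at line 3 remove [fsaw,ypef,bsl] add [unpos] -> 9 lines: yqw wecs ndjvn iyvvp unpos tci ikvi agm zhxul
Hunk 2: at line 3 remove [unpos,tci] add [vlklk,ygkez,gqj] -> 10 lines: yqw wecs ndjvn iyvvp vlklk ygkez gqj ikvi agm zhxul
Hunk 3: at line 1 remove [wecs] add [qviwv] -> 10 lines: yqw qviwv ndjvn iyvvp vlklk ygkez gqj ikvi agm zhxul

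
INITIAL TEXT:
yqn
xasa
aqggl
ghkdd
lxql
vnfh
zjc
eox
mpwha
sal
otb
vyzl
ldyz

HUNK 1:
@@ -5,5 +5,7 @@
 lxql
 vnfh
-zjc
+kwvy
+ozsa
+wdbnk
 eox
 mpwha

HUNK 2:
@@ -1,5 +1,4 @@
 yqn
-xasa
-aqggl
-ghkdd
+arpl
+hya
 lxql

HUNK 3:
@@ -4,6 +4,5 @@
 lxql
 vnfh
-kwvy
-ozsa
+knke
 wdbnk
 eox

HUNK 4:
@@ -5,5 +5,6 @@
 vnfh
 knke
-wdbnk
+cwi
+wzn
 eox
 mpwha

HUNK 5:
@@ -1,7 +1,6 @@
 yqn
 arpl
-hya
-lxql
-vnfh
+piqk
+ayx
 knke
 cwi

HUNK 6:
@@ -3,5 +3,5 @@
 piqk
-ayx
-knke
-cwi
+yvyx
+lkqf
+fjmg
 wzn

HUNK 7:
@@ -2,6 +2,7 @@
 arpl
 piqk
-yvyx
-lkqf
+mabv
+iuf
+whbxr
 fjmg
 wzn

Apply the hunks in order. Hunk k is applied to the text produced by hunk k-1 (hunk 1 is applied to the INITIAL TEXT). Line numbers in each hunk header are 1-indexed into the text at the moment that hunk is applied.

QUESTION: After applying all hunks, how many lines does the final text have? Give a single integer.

Answer: 14

Derivation:
Hunk 1: at line 5 remove [zjc] add [kwvy,ozsa,wdbnk] -> 15 lines: yqn xasa aqggl ghkdd lxql vnfh kwvy ozsa wdbnk eox mpwha sal otb vyzl ldyz
Hunk 2: at line 1 remove [xasa,aqggl,ghkdd] add [arpl,hya] -> 14 lines: yqn arpl hya lxql vnfh kwvy ozsa wdbnk eox mpwha sal otb vyzl ldyz
Hunk 3: at line 4 remove [kwvy,ozsa] add [knke] -> 13 lines: yqn arpl hya lxql vnfh knke wdbnk eox mpwha sal otb vyzl ldyz
Hunk 4: at line 5 remove [wdbnk] add [cwi,wzn] -> 14 lines: yqn arpl hya lxql vnfh knke cwi wzn eox mpwha sal otb vyzl ldyz
Hunk 5: at line 1 remove [hya,lxql,vnfh] add [piqk,ayx] -> 13 lines: yqn arpl piqk ayx knke cwi wzn eox mpwha sal otb vyzl ldyz
Hunk 6: at line 3 remove [ayx,knke,cwi] add [yvyx,lkqf,fjmg] -> 13 lines: yqn arpl piqk yvyx lkqf fjmg wzn eox mpwha sal otb vyzl ldyz
Hunk 7: at line 2 remove [yvyx,lkqf] add [mabv,iuf,whbxr] -> 14 lines: yqn arpl piqk mabv iuf whbxr fjmg wzn eox mpwha sal otb vyzl ldyz
Final line count: 14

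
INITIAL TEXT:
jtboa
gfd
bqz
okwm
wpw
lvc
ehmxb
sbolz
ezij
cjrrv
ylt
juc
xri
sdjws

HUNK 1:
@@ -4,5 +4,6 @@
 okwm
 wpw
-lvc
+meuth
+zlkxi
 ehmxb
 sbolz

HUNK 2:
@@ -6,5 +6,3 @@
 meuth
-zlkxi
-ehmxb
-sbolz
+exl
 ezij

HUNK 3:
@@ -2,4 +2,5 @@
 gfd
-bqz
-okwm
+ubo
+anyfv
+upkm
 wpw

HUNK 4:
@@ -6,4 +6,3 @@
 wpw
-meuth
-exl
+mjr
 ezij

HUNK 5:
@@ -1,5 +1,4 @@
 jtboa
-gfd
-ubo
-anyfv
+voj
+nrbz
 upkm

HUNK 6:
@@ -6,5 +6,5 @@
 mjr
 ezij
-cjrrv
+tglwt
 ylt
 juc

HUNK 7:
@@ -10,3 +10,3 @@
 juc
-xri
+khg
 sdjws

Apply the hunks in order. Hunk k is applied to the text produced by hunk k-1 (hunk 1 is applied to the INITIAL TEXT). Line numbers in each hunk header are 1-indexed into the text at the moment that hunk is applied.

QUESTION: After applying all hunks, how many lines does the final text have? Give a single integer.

Answer: 12

Derivation:
Hunk 1: at line 4 remove [lvc] add [meuth,zlkxi] -> 15 lines: jtboa gfd bqz okwm wpw meuth zlkxi ehmxb sbolz ezij cjrrv ylt juc xri sdjws
Hunk 2: at line 6 remove [zlkxi,ehmxb,sbolz] add [exl] -> 13 lines: jtboa gfd bqz okwm wpw meuth exl ezij cjrrv ylt juc xri sdjws
Hunk 3: at line 2 remove [bqz,okwm] add [ubo,anyfv,upkm] -> 14 lines: jtboa gfd ubo anyfv upkm wpw meuth exl ezij cjrrv ylt juc xri sdjws
Hunk 4: at line 6 remove [meuth,exl] add [mjr] -> 13 lines: jtboa gfd ubo anyfv upkm wpw mjr ezij cjrrv ylt juc xri sdjws
Hunk 5: at line 1 remove [gfd,ubo,anyfv] add [voj,nrbz] -> 12 lines: jtboa voj nrbz upkm wpw mjr ezij cjrrv ylt juc xri sdjws
Hunk 6: at line 6 remove [cjrrv] add [tglwt] -> 12 lines: jtboa voj nrbz upkm wpw mjr ezij tglwt ylt juc xri sdjws
Hunk 7: at line 10 remove [xri] add [khg] -> 12 lines: jtboa voj nrbz upkm wpw mjr ezij tglwt ylt juc khg sdjws
Final line count: 12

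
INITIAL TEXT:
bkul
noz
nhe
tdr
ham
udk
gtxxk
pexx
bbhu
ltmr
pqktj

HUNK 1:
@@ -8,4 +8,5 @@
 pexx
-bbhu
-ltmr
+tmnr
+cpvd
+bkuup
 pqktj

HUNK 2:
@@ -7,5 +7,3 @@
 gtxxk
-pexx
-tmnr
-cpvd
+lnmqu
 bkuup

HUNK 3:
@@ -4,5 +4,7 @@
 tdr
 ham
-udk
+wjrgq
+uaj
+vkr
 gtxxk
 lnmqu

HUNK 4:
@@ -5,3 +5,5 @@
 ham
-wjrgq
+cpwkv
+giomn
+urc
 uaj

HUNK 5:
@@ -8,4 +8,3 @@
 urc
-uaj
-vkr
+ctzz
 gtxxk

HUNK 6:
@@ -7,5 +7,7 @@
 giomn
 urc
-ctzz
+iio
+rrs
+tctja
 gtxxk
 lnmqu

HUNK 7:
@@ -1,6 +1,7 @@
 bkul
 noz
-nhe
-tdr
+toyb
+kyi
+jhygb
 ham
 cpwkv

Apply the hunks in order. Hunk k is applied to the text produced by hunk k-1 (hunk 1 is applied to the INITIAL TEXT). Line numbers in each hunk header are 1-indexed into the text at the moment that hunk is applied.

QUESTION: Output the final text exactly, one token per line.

Answer: bkul
noz
toyb
kyi
jhygb
ham
cpwkv
giomn
urc
iio
rrs
tctja
gtxxk
lnmqu
bkuup
pqktj

Derivation:
Hunk 1: at line 8 remove [bbhu,ltmr] add [tmnr,cpvd,bkuup] -> 12 lines: bkul noz nhe tdr ham udk gtxxk pexx tmnr cpvd bkuup pqktj
Hunk 2: at line 7 remove [pexx,tmnr,cpvd] add [lnmqu] -> 10 lines: bkul noz nhe tdr ham udk gtxxk lnmqu bkuup pqktj
Hunk 3: at line 4 remove [udk] add [wjrgq,uaj,vkr] -> 12 lines: bkul noz nhe tdr ham wjrgq uaj vkr gtxxk lnmqu bkuup pqktj
Hunk 4: at line 5 remove [wjrgq] add [cpwkv,giomn,urc] -> 14 lines: bkul noz nhe tdr ham cpwkv giomn urc uaj vkr gtxxk lnmqu bkuup pqktj
Hunk 5: at line 8 remove [uaj,vkr] add [ctzz] -> 13 lines: bkul noz nhe tdr ham cpwkv giomn urc ctzz gtxxk lnmqu bkuup pqktj
Hunk 6: at line 7 remove [ctzz] add [iio,rrs,tctja] -> 15 lines: bkul noz nhe tdr ham cpwkv giomn urc iio rrs tctja gtxxk lnmqu bkuup pqktj
Hunk 7: at line 1 remove [nhe,tdr] add [toyb,kyi,jhygb] -> 16 lines: bkul noz toyb kyi jhygb ham cpwkv giomn urc iio rrs tctja gtxxk lnmqu bkuup pqktj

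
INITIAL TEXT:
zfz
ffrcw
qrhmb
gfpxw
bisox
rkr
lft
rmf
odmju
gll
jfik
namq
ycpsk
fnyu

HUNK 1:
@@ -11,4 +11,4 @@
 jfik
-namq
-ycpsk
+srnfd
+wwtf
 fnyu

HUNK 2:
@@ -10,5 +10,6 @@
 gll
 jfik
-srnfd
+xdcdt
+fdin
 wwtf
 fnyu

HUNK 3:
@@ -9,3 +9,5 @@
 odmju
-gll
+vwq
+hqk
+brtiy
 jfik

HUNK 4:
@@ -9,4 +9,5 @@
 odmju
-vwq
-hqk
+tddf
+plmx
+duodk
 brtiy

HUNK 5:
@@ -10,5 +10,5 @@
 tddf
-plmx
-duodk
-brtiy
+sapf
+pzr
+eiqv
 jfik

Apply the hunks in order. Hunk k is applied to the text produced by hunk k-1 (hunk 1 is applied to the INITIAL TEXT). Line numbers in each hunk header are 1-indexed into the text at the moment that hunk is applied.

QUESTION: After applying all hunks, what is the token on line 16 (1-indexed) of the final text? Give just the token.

Answer: fdin

Derivation:
Hunk 1: at line 11 remove [namq,ycpsk] add [srnfd,wwtf] -> 14 lines: zfz ffrcw qrhmb gfpxw bisox rkr lft rmf odmju gll jfik srnfd wwtf fnyu
Hunk 2: at line 10 remove [srnfd] add [xdcdt,fdin] -> 15 lines: zfz ffrcw qrhmb gfpxw bisox rkr lft rmf odmju gll jfik xdcdt fdin wwtf fnyu
Hunk 3: at line 9 remove [gll] add [vwq,hqk,brtiy] -> 17 lines: zfz ffrcw qrhmb gfpxw bisox rkr lft rmf odmju vwq hqk brtiy jfik xdcdt fdin wwtf fnyu
Hunk 4: at line 9 remove [vwq,hqk] add [tddf,plmx,duodk] -> 18 lines: zfz ffrcw qrhmb gfpxw bisox rkr lft rmf odmju tddf plmx duodk brtiy jfik xdcdt fdin wwtf fnyu
Hunk 5: at line 10 remove [plmx,duodk,brtiy] add [sapf,pzr,eiqv] -> 18 lines: zfz ffrcw qrhmb gfpxw bisox rkr lft rmf odmju tddf sapf pzr eiqv jfik xdcdt fdin wwtf fnyu
Final line 16: fdin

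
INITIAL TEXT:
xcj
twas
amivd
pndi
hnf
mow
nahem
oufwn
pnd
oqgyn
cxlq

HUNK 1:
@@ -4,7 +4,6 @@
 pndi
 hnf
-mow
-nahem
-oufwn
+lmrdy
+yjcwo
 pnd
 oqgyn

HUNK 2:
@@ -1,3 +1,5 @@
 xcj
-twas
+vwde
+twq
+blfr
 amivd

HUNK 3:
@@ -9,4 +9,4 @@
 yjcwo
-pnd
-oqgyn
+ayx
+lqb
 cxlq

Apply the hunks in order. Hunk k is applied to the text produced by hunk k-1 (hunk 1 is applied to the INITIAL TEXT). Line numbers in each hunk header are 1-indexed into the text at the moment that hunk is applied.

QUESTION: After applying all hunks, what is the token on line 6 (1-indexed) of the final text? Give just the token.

Answer: pndi

Derivation:
Hunk 1: at line 4 remove [mow,nahem,oufwn] add [lmrdy,yjcwo] -> 10 lines: xcj twas amivd pndi hnf lmrdy yjcwo pnd oqgyn cxlq
Hunk 2: at line 1 remove [twas] add [vwde,twq,blfr] -> 12 lines: xcj vwde twq blfr amivd pndi hnf lmrdy yjcwo pnd oqgyn cxlq
Hunk 3: at line 9 remove [pnd,oqgyn] add [ayx,lqb] -> 12 lines: xcj vwde twq blfr amivd pndi hnf lmrdy yjcwo ayx lqb cxlq
Final line 6: pndi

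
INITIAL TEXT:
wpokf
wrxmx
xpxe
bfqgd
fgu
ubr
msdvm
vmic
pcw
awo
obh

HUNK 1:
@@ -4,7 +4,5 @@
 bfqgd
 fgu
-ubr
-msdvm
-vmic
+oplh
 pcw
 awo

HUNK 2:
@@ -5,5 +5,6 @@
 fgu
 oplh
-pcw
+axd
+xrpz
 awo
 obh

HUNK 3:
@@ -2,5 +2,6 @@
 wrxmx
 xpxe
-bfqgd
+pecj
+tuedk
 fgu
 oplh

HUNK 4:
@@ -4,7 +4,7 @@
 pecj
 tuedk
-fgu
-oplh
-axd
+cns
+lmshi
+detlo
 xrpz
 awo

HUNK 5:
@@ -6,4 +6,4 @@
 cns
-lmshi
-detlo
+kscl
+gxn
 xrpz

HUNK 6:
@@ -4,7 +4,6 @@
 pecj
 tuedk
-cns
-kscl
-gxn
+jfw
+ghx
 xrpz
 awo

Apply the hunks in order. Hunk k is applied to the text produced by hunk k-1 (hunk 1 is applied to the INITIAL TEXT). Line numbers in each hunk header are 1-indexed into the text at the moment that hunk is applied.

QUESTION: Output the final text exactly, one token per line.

Answer: wpokf
wrxmx
xpxe
pecj
tuedk
jfw
ghx
xrpz
awo
obh

Derivation:
Hunk 1: at line 4 remove [ubr,msdvm,vmic] add [oplh] -> 9 lines: wpokf wrxmx xpxe bfqgd fgu oplh pcw awo obh
Hunk 2: at line 5 remove [pcw] add [axd,xrpz] -> 10 lines: wpokf wrxmx xpxe bfqgd fgu oplh axd xrpz awo obh
Hunk 3: at line 2 remove [bfqgd] add [pecj,tuedk] -> 11 lines: wpokf wrxmx xpxe pecj tuedk fgu oplh axd xrpz awo obh
Hunk 4: at line 4 remove [fgu,oplh,axd] add [cns,lmshi,detlo] -> 11 lines: wpokf wrxmx xpxe pecj tuedk cns lmshi detlo xrpz awo obh
Hunk 5: at line 6 remove [lmshi,detlo] add [kscl,gxn] -> 11 lines: wpokf wrxmx xpxe pecj tuedk cns kscl gxn xrpz awo obh
Hunk 6: at line 4 remove [cns,kscl,gxn] add [jfw,ghx] -> 10 lines: wpokf wrxmx xpxe pecj tuedk jfw ghx xrpz awo obh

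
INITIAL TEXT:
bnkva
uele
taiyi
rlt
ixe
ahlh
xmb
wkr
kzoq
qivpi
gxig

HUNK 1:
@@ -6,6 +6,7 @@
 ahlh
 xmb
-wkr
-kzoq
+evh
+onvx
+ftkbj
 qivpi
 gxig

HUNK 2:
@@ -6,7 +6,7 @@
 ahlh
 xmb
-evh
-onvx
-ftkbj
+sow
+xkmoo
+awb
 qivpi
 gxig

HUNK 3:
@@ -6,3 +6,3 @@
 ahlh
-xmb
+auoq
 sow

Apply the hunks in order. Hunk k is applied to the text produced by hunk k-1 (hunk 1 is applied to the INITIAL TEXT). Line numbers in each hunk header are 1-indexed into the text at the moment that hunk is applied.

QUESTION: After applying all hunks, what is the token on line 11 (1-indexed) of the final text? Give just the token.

Hunk 1: at line 6 remove [wkr,kzoq] add [evh,onvx,ftkbj] -> 12 lines: bnkva uele taiyi rlt ixe ahlh xmb evh onvx ftkbj qivpi gxig
Hunk 2: at line 6 remove [evh,onvx,ftkbj] add [sow,xkmoo,awb] -> 12 lines: bnkva uele taiyi rlt ixe ahlh xmb sow xkmoo awb qivpi gxig
Hunk 3: at line 6 remove [xmb] add [auoq] -> 12 lines: bnkva uele taiyi rlt ixe ahlh auoq sow xkmoo awb qivpi gxig
Final line 11: qivpi

Answer: qivpi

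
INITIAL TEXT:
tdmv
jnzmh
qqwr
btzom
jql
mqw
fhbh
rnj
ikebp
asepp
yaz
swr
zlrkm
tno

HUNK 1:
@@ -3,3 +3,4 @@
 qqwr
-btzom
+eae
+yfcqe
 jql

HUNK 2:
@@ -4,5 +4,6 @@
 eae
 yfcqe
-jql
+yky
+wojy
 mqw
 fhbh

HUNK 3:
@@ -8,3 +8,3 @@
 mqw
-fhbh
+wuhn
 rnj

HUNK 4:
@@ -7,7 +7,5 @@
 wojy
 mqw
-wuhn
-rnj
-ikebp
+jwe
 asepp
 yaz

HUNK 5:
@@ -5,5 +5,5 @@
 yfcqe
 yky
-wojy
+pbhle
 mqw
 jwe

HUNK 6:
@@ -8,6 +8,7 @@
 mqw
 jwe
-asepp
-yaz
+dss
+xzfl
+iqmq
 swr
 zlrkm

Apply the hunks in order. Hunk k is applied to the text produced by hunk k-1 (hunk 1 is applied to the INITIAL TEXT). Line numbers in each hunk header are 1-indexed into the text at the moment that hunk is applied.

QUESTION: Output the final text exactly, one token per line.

Answer: tdmv
jnzmh
qqwr
eae
yfcqe
yky
pbhle
mqw
jwe
dss
xzfl
iqmq
swr
zlrkm
tno

Derivation:
Hunk 1: at line 3 remove [btzom] add [eae,yfcqe] -> 15 lines: tdmv jnzmh qqwr eae yfcqe jql mqw fhbh rnj ikebp asepp yaz swr zlrkm tno
Hunk 2: at line 4 remove [jql] add [yky,wojy] -> 16 lines: tdmv jnzmh qqwr eae yfcqe yky wojy mqw fhbh rnj ikebp asepp yaz swr zlrkm tno
Hunk 3: at line 8 remove [fhbh] add [wuhn] -> 16 lines: tdmv jnzmh qqwr eae yfcqe yky wojy mqw wuhn rnj ikebp asepp yaz swr zlrkm tno
Hunk 4: at line 7 remove [wuhn,rnj,ikebp] add [jwe] -> 14 lines: tdmv jnzmh qqwr eae yfcqe yky wojy mqw jwe asepp yaz swr zlrkm tno
Hunk 5: at line 5 remove [wojy] add [pbhle] -> 14 lines: tdmv jnzmh qqwr eae yfcqe yky pbhle mqw jwe asepp yaz swr zlrkm tno
Hunk 6: at line 8 remove [asepp,yaz] add [dss,xzfl,iqmq] -> 15 lines: tdmv jnzmh qqwr eae yfcqe yky pbhle mqw jwe dss xzfl iqmq swr zlrkm tno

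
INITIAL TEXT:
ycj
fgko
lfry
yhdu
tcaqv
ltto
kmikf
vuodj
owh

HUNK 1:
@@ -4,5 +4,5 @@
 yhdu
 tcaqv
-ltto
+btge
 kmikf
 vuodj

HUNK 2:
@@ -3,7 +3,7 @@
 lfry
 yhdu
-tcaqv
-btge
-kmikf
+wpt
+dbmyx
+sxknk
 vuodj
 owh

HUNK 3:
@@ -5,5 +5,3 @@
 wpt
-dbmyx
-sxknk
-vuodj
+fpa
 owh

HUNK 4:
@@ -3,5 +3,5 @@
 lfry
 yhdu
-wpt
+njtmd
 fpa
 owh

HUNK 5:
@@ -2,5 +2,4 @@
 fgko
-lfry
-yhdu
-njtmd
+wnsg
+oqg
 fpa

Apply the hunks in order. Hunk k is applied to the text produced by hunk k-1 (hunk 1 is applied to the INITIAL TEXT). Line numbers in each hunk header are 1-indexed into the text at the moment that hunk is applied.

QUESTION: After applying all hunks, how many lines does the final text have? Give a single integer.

Hunk 1: at line 4 remove [ltto] add [btge] -> 9 lines: ycj fgko lfry yhdu tcaqv btge kmikf vuodj owh
Hunk 2: at line 3 remove [tcaqv,btge,kmikf] add [wpt,dbmyx,sxknk] -> 9 lines: ycj fgko lfry yhdu wpt dbmyx sxknk vuodj owh
Hunk 3: at line 5 remove [dbmyx,sxknk,vuodj] add [fpa] -> 7 lines: ycj fgko lfry yhdu wpt fpa owh
Hunk 4: at line 3 remove [wpt] add [njtmd] -> 7 lines: ycj fgko lfry yhdu njtmd fpa owh
Hunk 5: at line 2 remove [lfry,yhdu,njtmd] add [wnsg,oqg] -> 6 lines: ycj fgko wnsg oqg fpa owh
Final line count: 6

Answer: 6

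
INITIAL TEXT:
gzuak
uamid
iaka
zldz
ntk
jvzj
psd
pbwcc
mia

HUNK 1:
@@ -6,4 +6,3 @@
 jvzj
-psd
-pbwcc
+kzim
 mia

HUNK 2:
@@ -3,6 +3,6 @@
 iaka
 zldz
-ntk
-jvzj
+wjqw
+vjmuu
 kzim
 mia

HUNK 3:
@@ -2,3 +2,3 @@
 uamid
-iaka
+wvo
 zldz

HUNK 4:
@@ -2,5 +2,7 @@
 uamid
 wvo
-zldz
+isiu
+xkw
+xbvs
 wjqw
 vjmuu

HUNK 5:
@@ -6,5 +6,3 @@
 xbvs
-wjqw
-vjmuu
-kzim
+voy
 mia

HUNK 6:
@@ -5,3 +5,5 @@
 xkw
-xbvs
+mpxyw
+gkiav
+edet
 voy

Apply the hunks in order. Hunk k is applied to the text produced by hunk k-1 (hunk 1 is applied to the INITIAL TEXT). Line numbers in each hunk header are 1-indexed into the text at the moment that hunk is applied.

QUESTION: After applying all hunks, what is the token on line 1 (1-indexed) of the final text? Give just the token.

Hunk 1: at line 6 remove [psd,pbwcc] add [kzim] -> 8 lines: gzuak uamid iaka zldz ntk jvzj kzim mia
Hunk 2: at line 3 remove [ntk,jvzj] add [wjqw,vjmuu] -> 8 lines: gzuak uamid iaka zldz wjqw vjmuu kzim mia
Hunk 3: at line 2 remove [iaka] add [wvo] -> 8 lines: gzuak uamid wvo zldz wjqw vjmuu kzim mia
Hunk 4: at line 2 remove [zldz] add [isiu,xkw,xbvs] -> 10 lines: gzuak uamid wvo isiu xkw xbvs wjqw vjmuu kzim mia
Hunk 5: at line 6 remove [wjqw,vjmuu,kzim] add [voy] -> 8 lines: gzuak uamid wvo isiu xkw xbvs voy mia
Hunk 6: at line 5 remove [xbvs] add [mpxyw,gkiav,edet] -> 10 lines: gzuak uamid wvo isiu xkw mpxyw gkiav edet voy mia
Final line 1: gzuak

Answer: gzuak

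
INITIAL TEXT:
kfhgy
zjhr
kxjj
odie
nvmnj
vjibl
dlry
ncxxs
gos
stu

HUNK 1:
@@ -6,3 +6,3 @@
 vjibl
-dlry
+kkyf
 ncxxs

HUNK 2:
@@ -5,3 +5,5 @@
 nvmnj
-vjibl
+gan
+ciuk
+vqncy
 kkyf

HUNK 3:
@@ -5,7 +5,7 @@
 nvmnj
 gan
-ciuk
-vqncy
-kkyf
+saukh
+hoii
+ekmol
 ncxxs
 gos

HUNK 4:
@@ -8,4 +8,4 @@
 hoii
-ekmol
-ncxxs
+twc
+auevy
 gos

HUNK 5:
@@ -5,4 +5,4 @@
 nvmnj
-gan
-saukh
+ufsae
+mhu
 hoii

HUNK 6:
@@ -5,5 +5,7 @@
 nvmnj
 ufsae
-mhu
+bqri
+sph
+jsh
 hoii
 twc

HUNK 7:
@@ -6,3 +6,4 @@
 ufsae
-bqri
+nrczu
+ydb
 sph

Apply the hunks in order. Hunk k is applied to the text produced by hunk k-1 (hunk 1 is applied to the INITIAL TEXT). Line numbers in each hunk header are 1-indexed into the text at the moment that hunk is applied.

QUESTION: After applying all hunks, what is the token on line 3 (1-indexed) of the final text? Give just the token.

Hunk 1: at line 6 remove [dlry] add [kkyf] -> 10 lines: kfhgy zjhr kxjj odie nvmnj vjibl kkyf ncxxs gos stu
Hunk 2: at line 5 remove [vjibl] add [gan,ciuk,vqncy] -> 12 lines: kfhgy zjhr kxjj odie nvmnj gan ciuk vqncy kkyf ncxxs gos stu
Hunk 3: at line 5 remove [ciuk,vqncy,kkyf] add [saukh,hoii,ekmol] -> 12 lines: kfhgy zjhr kxjj odie nvmnj gan saukh hoii ekmol ncxxs gos stu
Hunk 4: at line 8 remove [ekmol,ncxxs] add [twc,auevy] -> 12 lines: kfhgy zjhr kxjj odie nvmnj gan saukh hoii twc auevy gos stu
Hunk 5: at line 5 remove [gan,saukh] add [ufsae,mhu] -> 12 lines: kfhgy zjhr kxjj odie nvmnj ufsae mhu hoii twc auevy gos stu
Hunk 6: at line 5 remove [mhu] add [bqri,sph,jsh] -> 14 lines: kfhgy zjhr kxjj odie nvmnj ufsae bqri sph jsh hoii twc auevy gos stu
Hunk 7: at line 6 remove [bqri] add [nrczu,ydb] -> 15 lines: kfhgy zjhr kxjj odie nvmnj ufsae nrczu ydb sph jsh hoii twc auevy gos stu
Final line 3: kxjj

Answer: kxjj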